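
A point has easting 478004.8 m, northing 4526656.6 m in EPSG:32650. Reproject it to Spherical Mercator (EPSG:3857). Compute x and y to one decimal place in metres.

Unproject from UTM 50N (λ₀ = 117°) → φ = 40.89069957°, λ = 116.73889948°.
Web Mercator (R = 6378137 m): x = 12995314.845 m, y = 4996233.218 m.

x 12995314.8 m, y 4996233.2 m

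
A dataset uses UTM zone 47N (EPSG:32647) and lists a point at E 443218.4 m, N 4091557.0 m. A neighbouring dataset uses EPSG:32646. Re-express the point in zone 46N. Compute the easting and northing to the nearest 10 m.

UTM 47N → geographic: φ = 36.96840018°, λ = 98.36210045°.
UTM 46N (λ₀ = 93°) forward: E = 977490.047 m, N = 4104826.136 m.

E 977490 m, N 4104830 m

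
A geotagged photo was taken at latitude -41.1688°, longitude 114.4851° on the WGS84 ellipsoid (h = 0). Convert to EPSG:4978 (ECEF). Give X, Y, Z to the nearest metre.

WGS84: a = 6378137 m, e² = 0.006694380; N(φ) = a/√(1−e²sin²φ) = 6387408.312 m.
X = (N+h)·cosφ·cosλ = -1992819.847 m; Y = (N+h)·cosφ·sinλ = 4375859.320 m; Z = (N(1−e²)+h)·sinφ = -4176552.982 m.

X -1992820 m, Y 4375859 m, Z -4176553 m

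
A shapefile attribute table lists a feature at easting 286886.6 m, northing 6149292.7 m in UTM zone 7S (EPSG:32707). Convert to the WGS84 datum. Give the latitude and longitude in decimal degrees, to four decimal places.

lat -34.7763°, lon -143.3289°

Zone 7S: λ₀ = -141°, k₀ = 0.9996, false easting 500000 m, false northing 10000000 m.
Meridian distance M = (N − FN)/k₀ = -3852248.2 m.
Inverse transverse Mercator on WGS84 gives φ = -34.77630039°, λ = -143.32890012°.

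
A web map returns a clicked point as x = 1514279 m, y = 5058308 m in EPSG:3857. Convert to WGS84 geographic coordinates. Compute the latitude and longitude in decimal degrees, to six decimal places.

lat 41.310900°, lon 13.603000°

R = 6378137 m. λ = x/R = 13.60299970°.
φ = 2·arctan(exp(y/R)) − 90° = 2·arctan(2.21017) − 90° = 41.31089956°.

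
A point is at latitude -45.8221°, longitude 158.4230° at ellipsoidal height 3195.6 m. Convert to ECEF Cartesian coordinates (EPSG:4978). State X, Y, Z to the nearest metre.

WGS84: a = 6378137 m, e² = 0.006694380; N(φ) = a/√(1−e²sin²φ) = 6389146.135 m.
X = (N+h)·cosφ·cosλ = -4142579.402 m; Y = (N+h)·cosφ·sinλ = 1638239.901 m; Z = (N(1−e²)+h)·sinφ = -4553781.465 m.

X -4142579 m, Y 1638240 m, Z -4553781 m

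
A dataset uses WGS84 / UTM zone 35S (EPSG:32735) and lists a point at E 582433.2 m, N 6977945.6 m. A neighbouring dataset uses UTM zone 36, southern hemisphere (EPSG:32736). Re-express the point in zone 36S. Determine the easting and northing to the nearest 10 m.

UTM 35S → geographic: φ = -27.31910001°, λ = 27.83320026°.
UTM 36S (λ₀ = 33°) forward: E = -11574.036 m, N = 6967615.772 m.

E -11570 m, N 6967620 m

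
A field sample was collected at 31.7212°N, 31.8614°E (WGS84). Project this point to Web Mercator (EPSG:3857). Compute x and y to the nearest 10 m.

x 3546790 m, y 3726770 m

Web Mercator is spherical with R = a = 6378137 m.
x = R·λ = 6378137 × 0.556086334 = 3546794.824 m.
y = R·ln tan(π/4 + φ/2) = 6378137 × 0.584303720 = 3726769.177 m.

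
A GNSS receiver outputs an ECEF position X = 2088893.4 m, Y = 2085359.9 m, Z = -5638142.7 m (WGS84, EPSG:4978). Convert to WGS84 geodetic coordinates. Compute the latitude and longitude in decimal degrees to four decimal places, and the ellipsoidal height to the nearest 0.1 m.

λ = atan2(Y, X) = 44.95149921°; p = √(X²+Y²) = 2951643.9 m.
Bowring's method on WGS84 (a = 6378137 m, b = 6356752.314 m) gives φ = -62.52509992°, h = 2693.921 m.

lat -62.5251°, lon 44.9515°, h 2693.9 m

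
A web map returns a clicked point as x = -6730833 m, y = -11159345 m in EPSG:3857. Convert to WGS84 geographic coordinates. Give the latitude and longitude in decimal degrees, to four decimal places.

lat -70.2766°, lon -60.4641°

R = 6378137 m. λ = x/R = -60.46410159°.
φ = 2·arctan(exp(y/R)) − 90° = 2·arctan(0.17384) − 90° = -70.27659949°.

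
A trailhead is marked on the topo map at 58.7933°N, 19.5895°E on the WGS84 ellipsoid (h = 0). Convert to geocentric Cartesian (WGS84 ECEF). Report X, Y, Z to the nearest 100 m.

WGS84: a = 6378137 m, e² = 0.006694380; N(φ) = a/√(1−e²sin²φ) = 6393812.219 m.
X = (N+h)·cosφ·cosλ = 3121058.062 m; Y = (N+h)·cosφ·sinλ = 1110714.341 m; Z = (N(1−e²)+h)·sinφ = 5432041.877 m.

X 3121100 m, Y 1110700 m, Z 5432000 m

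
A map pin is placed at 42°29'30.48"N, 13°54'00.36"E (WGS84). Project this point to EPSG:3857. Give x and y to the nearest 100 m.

x 1547400 m, y 5234900 m

Web Mercator is spherical with R = a = 6378137 m.
x = R·λ = 6378137 × 0.242602511 = 1547352.054 m.
y = R·ln tan(π/4 + φ/2) = 6378137 × 0.820762516 = 5234935.769 m.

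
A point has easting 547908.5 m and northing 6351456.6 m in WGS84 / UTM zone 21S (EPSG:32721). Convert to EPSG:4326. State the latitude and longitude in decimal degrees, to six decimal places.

lat -32.974200°, lon -56.487300°

Zone 21S: λ₀ = -57°, k₀ = 0.9996, false easting 500000 m, false northing 10000000 m.
Meridian distance M = (N − FN)/k₀ = -3650003.4 m.
Inverse transverse Mercator on WGS84 gives φ = -32.97419979°, λ = -56.48729995°.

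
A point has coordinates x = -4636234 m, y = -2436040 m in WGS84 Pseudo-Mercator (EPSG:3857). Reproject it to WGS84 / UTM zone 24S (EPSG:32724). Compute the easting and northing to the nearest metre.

E 225408 m, N 7634601 m

Web Mercator inverse (R = 6378137 m) → φ = -21.36989781°, λ = -41.64799863°.
UTM 24S forward: E = 225408.096 m, N = 7634600.571 m.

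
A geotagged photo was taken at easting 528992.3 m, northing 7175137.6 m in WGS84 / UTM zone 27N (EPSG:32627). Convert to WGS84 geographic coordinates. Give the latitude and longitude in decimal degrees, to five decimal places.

lat 64.69980°, lon -20.39200°

Zone 27N: λ₀ = -21°, k₀ = 0.9996, false easting 500000 m.
Meridian distance M = (N − FN)/k₀ = 7178008.8 m.
Inverse transverse Mercator on WGS84 gives φ = 64.69979962°, λ = -20.39199936°.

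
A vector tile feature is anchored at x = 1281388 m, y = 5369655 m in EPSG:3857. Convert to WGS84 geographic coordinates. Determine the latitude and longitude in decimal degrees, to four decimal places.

lat 43.3778°, lon 11.5109°

R = 6378137 m. λ = x/R = 11.51090425°.
φ = 2·arctan(exp(y/R)) − 90° = 2·arctan(2.32074) − 90° = 43.37780129°.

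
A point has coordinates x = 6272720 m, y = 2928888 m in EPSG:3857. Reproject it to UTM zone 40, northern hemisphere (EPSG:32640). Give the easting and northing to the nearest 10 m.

E 434520 m, N 2812930 m

Web Mercator inverse (R = 6378137 m) → φ = 25.43190189°, λ = 56.34880249°.
UTM 40N forward: E = 434518.525 m, N = 2812932.829 m.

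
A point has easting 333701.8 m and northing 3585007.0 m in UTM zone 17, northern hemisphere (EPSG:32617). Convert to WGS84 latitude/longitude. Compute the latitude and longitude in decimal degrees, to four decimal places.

Zone 17N: λ₀ = -81°, k₀ = 0.9996, false easting 500000 m.
Meridian distance M = (N − FN)/k₀ = 3586441.6 m.
Inverse transverse Mercator on WGS84 gives φ = 32.38969988°, λ = -82.76800005°.

lat 32.3897°, lon -82.7680°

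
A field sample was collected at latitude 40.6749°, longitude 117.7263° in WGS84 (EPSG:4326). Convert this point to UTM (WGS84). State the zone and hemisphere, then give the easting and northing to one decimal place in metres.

Longitude 117.7263° lies in the 6° band [114°, 120°), giving zone 50; latitude is north of the equator, so 50N.
Zone 50 central meridian λ₀ = 6×50 − 183 = 117°; Δλ = +0.7263°.
Transverse Mercator on WGS84 with k₀ = 0.9996 gives E = 561382.336 m, N = 4502922.476 m.

Zone 50N: E 561382.3 m, N 4502922.5 m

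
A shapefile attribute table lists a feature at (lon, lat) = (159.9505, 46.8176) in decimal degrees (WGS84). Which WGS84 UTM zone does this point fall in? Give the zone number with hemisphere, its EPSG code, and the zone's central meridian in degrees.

Zone 57N (EPSG:32657), central meridian 159°

UTM zone = ⌊(λ + 180)/6⌋ + 1; 159.9505° ∈ [156°, 162°) → zone 57.
Hemisphere: N (φ ≥ 0).
Central meridian λ₀ = 6×57 − 183 = 159°.
EPSG code: 32657.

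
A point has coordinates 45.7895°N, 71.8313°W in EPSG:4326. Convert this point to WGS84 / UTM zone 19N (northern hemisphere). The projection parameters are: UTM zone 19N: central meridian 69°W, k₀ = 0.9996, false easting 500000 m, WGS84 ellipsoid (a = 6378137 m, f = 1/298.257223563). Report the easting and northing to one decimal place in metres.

Zone 19 central meridian λ₀ = 6×19 − 183 = -69°; Δλ = -2.8313°.
Transverse Mercator on WGS84 with k₀ = 0.9996 gives E = 279938.379 m, N = 5074558.817 m.

E 279938.4 m, N 5074558.8 m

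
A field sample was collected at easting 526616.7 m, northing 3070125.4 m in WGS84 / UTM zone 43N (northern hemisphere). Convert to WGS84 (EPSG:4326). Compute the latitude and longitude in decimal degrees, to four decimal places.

Zone 43N: λ₀ = 75°, k₀ = 0.9996, false easting 500000 m.
Meridian distance M = (N − FN)/k₀ = 3071353.9 m.
Inverse transverse Mercator on WGS84 gives φ = 27.75530003°, λ = 75.27009981°.

lat 27.7553°, lon 75.2701°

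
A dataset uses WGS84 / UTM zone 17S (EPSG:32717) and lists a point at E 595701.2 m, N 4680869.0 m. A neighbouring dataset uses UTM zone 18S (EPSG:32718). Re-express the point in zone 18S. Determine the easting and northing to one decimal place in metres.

E 148329.0 m, N 4670894.3 m

UTM 17S → geographic: φ = -48.01829986°, λ = -79.71659967°.
UTM 18S (λ₀ = -75°) forward: E = 148328.987 m, N = 4670894.261 m.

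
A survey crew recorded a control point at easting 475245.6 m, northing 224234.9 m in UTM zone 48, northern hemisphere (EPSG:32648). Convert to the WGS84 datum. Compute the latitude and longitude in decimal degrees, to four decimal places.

Zone 48N: λ₀ = 105°, k₀ = 0.9996, false easting 500000 m.
Meridian distance M = (N − FN)/k₀ = 224324.6 m.
Inverse transverse Mercator on WGS84 gives φ = 2.02869957°, λ = 104.77740043°.

lat 2.0287°, lon 104.7774°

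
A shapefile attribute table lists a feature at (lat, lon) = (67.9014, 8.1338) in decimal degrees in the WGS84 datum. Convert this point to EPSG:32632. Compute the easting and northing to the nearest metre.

Zone 32 central meridian λ₀ = 6×32 − 183 = 9°; Δλ = -0.8662°.
Transverse Mercator on WGS84 with k₀ = 0.9996 gives E = 463635.638 m, N = 7532126.033 m.

E 463636 m, N 7532126 m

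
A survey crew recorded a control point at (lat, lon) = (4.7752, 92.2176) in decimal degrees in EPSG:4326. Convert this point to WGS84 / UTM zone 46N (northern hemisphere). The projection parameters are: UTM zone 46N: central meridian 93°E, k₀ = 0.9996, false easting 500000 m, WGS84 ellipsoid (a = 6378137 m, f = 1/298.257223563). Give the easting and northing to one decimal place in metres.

Zone 46 central meridian λ₀ = 6×46 − 183 = 93°; Δλ = -0.7824°.
Transverse Mercator on WGS84 with k₀ = 0.9996 gives E = 413235.971 m, N = 527864.649 m.

E 413236.0 m, N 527864.6 m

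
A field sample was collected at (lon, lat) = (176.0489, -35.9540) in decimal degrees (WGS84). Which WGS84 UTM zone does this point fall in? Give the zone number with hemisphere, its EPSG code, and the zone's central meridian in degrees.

Zone 60S (EPSG:32760), central meridian 177°

UTM zone = ⌊(λ + 180)/6⌋ + 1; 176.0489° ∈ [174°, 180°) → zone 60.
Hemisphere: S (φ < 0).
Central meridian λ₀ = 6×60 − 183 = 177°.
EPSG code: 32760.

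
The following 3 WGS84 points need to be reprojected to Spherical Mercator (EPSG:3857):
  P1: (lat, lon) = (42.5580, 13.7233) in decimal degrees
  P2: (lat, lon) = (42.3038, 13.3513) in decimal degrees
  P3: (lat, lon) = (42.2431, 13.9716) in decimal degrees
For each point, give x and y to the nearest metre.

P1: x 1527671 m, y 5244935 m; P2: x 1486260 m, y 5206596 m; P3: x 1555311 m, y 5197464 m

Web Mercator: x = R·λ, y = R·ln tan(π/4+φ/2), R = 6378137 m.
P1 (42.5580°, 13.7233°) → (1527670.768, 5244935.111) m.
P2 (42.3038°, 13.3513°) → (1486259.917, 5206596.404) m.
P3 (42.2431°, 13.9716°) → (1555311.398, 5197464.491) m.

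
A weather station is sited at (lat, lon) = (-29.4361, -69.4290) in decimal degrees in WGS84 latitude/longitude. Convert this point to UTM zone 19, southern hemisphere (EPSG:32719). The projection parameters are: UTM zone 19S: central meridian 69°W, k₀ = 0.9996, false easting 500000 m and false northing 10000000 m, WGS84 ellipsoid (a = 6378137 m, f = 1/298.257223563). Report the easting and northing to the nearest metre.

E 458392 m, N 6743620 m

Zone 19 central meridian λ₀ = 6×19 − 183 = -69°; Δλ = -0.4290°.
Transverse Mercator on WGS84 with k₀ = 0.9996 gives E = 458391.822 m, N = 6743620.113 m.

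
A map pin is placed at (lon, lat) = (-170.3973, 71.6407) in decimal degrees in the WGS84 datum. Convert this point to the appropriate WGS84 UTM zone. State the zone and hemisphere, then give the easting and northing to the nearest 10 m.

Zone 2N: E 521190 m, N 7948960 m

Longitude -170.3973° lies in the 6° band [-174°, -168°), giving zone 2; latitude is north of the equator, so 2N.
Zone 2 central meridian λ₀ = 6×2 − 183 = -171°; Δλ = +0.6027°.
Transverse Mercator on WGS84 with k₀ = 0.9996 gives E = 521187.593 m, N = 7948962.120 m.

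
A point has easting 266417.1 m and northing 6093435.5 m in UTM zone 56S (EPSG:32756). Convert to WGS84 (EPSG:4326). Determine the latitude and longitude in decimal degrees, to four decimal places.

lat -35.2750°, lon 150.4319°

Zone 56S: λ₀ = 153°, k₀ = 0.9996, false easting 500000 m, false northing 10000000 m.
Meridian distance M = (N − FN)/k₀ = -3908127.8 m.
Inverse transverse Mercator on WGS84 gives φ = -35.27499991°, λ = 150.43190008°.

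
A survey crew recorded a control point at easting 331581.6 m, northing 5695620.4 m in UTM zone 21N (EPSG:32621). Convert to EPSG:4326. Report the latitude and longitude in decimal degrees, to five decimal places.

lat 51.38680°, lon -59.42050°

Zone 21N: λ₀ = -57°, k₀ = 0.9996, false easting 500000 m.
Meridian distance M = (N − FN)/k₀ = 5697899.6 m.
Inverse transverse Mercator on WGS84 gives φ = 51.38679993°, λ = -59.42050009°.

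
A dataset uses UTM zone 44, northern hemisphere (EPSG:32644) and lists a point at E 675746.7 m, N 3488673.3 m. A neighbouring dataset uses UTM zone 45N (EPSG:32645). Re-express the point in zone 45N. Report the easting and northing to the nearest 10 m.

E 105910 m, N 3494660 m

UTM 44N → geographic: φ = 31.51959956°, λ = 82.85089948°.
UTM 45N (λ₀ = 87°) forward: E = 105908.459 m, N = 3494656.810 m.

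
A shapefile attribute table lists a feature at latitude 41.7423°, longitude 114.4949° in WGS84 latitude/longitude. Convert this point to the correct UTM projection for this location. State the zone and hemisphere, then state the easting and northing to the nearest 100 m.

Longitude 114.4949° lies in the 6° band [114°, 120°), giving zone 50; latitude is north of the equator, so 50N.
Zone 50 central meridian λ₀ = 6×50 − 183 = 117°; Δλ = -2.5051°.
Transverse Mercator on WGS84 with k₀ = 0.9996 gives E = 291690.964 m, N = 4624197.643 m.

Zone 50N: E 291700 m, N 4624200 m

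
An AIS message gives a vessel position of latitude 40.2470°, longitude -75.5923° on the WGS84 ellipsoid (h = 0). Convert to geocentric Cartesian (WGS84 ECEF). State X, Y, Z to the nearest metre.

X 1213006 m, Y -4721712 m, Z 4098957 m

WGS84: a = 6378137 m, e² = 0.006694380; N(φ) = a/√(1−e²sin²φ) = 6387067.249 m.
X = (N+h)·cosφ·cosλ = 1213006.016 m; Y = (N+h)·cosφ·sinλ = -4721712.079 m; Z = (N(1−e²)+h)·sinφ = 4098957.150 m.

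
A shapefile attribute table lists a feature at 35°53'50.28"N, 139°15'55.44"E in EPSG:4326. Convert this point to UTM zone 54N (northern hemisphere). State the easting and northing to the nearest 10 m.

Zone 54 central meridian λ₀ = 6×54 − 183 = 141°; Δλ = -1.7346°.
Transverse Mercator on WGS84 with k₀ = 0.9996 gives E = 343454.640 m, N = 3973947.283 m.

E 343450 m, N 3973950 m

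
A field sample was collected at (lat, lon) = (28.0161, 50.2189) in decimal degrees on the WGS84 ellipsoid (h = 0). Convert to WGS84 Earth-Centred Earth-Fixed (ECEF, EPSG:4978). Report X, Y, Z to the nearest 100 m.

X 3605500 m, Y 4330400 m, Z 2978100 m

WGS84: a = 6378137 m, e² = 0.006694380; N(φ) = a/√(1−e²sin²φ) = 6382852.558 m.
X = (N+h)·cosφ·cosλ = 3605514.402 m; Y = (N+h)·cosφ·sinλ = 4330376.613 m; Z = (N(1−e²)+h)·sinφ = 2978080.511 m.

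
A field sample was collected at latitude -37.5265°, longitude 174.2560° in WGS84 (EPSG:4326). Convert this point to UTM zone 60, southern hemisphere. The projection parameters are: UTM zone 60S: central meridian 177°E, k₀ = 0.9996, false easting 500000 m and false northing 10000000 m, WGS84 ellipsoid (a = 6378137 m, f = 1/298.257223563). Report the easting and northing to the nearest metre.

E 257519 m, N 5843180 m

Zone 60 central meridian λ₀ = 6×60 − 183 = 177°; Δλ = -2.7440°.
Transverse Mercator on WGS84 with k₀ = 0.9996 gives E = 257519.247 m, N = 5843180.275 m.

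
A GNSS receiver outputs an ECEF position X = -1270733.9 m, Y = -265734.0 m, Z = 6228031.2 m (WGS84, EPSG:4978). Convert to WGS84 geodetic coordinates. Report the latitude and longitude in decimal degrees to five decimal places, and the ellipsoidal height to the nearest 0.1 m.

lat 78.30200°, lon -168.18860°, h 4259.9 m

λ = atan2(Y, X) = -168.18860100°; p = √(X²+Y²) = 1298221.6 m.
Bowring's method on WGS84 (a = 6378137 m, b = 6356752.314 m) gives φ = 78.30199990°, h = 4259.930 m.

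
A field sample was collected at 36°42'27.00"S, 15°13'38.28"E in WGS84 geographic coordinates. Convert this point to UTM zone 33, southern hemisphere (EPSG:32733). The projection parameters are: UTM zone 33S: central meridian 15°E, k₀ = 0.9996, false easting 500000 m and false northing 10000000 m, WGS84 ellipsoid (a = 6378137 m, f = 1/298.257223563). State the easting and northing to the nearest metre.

Zone 33 central meridian λ₀ = 6×33 − 183 = 15°; Δλ = +0.2273°.
Transverse Mercator on WGS84 with k₀ = 0.9996 gives E = 520301.480 m, N = 5937550.735 m.

E 520301 m, N 5937551 m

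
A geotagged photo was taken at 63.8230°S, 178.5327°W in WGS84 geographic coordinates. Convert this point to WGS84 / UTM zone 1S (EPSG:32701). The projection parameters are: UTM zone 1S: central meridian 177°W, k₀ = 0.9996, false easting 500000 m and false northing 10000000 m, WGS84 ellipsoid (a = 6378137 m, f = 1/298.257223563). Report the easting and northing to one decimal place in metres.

E 424564.0 m, N 2921803.6 m

Zone 1 central meridian λ₀ = 6×1 − 183 = -177°; Δλ = -1.5327°.
Transverse Mercator on WGS84 with k₀ = 0.9996 gives E = 424563.955 m, N = 2921803.620 m.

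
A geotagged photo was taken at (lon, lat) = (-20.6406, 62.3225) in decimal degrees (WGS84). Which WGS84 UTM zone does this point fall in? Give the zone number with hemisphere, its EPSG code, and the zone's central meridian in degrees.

Zone 27N (EPSG:32627), central meridian -21°

UTM zone = ⌊(λ + 180)/6⌋ + 1; -20.6406° ∈ [-24°, -18°) → zone 27.
Hemisphere: N (φ ≥ 0).
Central meridian λ₀ = 6×27 − 183 = -21°.
EPSG code: 32627.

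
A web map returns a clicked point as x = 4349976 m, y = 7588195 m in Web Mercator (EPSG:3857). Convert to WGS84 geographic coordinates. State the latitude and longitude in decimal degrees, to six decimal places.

lat 56.149302°, lon 39.076499°

R = 6378137 m. λ = x/R = 39.07649926°.
φ = 2·arctan(exp(y/R)) − 90° = 2·arctan(3.28616) − 90° = 56.14930172°.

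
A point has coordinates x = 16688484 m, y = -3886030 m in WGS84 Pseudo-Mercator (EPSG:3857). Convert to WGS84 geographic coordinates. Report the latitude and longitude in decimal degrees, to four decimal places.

R = 6378137 m. λ = x/R = 149.91520246°.
φ = 2·arctan(exp(y/R)) − 90° = 2·arctan(0.54375) − 90° = -32.93010318°.

lat -32.9301°, lon 149.9152°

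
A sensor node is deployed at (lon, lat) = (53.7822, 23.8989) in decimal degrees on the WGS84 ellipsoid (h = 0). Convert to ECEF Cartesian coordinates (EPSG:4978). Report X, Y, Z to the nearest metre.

X 3447347 m, Y 4707133 m, Z 2568050 m

WGS84: a = 6378137 m, e² = 0.006694380; N(φ) = a/√(1−e²sin²φ) = 6381643.778 m.
X = (N+h)·cosφ·cosλ = 3447346.982 m; Y = (N+h)·cosφ·sinλ = 4707133.296 m; Z = (N(1−e²)+h)·sinφ = 2568049.909 m.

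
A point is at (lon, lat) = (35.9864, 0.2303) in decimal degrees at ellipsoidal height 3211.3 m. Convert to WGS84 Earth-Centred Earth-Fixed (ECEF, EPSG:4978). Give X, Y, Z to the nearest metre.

X 5163468 m, Y 3749607 m, Z 25478 m

WGS84: a = 6378137 m, e² = 0.006694380; N(φ) = a/√(1−e²sin²φ) = 6378137.345 m.
X = (N+h)·cosφ·cosλ = 5163467.966 m; Y = (N+h)·cosφ·sinλ = 3749606.803 m; Z = (N(1−e²)+h)·sinφ = 25478.096 m.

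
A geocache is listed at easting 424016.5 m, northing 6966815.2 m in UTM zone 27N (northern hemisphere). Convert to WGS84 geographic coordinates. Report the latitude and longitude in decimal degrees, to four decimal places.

Zone 27N: λ₀ = -21°, k₀ = 0.9996, false easting 500000 m.
Meridian distance M = (N − FN)/k₀ = 6969603.0 m.
Inverse transverse Mercator on WGS84 gives φ = 62.82360009°, λ = -22.49120007°.

lat 62.8236°, lon -22.4912°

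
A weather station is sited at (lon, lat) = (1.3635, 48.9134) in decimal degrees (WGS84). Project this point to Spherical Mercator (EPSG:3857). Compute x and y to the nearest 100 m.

x 151800 m, y 6260200 m

Web Mercator is spherical with R = a = 6378137 m.
x = R·λ = 6378137 × 0.023797564 = 151784.126 m.
y = R·ln tan(π/4 + φ/2) = 6378137 × 0.981506032 = 6260179.940 m.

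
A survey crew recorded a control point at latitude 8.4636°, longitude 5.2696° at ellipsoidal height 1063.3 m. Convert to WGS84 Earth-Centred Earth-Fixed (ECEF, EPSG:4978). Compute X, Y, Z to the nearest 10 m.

X 6283520 m, Y 579540 m, Z 932680 m

WGS84: a = 6378137 m, e² = 0.006694380; N(φ) = a/√(1−e²sin²φ) = 6378599.514 m.
X = (N+h)·cosφ·cosλ = 6283515.955 m; Y = (N+h)·cosφ·sinλ = 579541.717 m; Z = (N(1−e²)+h)·sinφ = 932680.789 m.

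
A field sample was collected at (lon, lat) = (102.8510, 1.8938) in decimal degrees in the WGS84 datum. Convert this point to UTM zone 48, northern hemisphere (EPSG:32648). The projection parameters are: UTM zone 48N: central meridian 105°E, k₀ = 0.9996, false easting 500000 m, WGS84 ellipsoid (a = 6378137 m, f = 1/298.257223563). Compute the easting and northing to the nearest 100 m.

Zone 48 central meridian λ₀ = 6×48 − 183 = 105°; Δλ = -2.1490°.
Transverse Mercator on WGS84 with k₀ = 0.9996 gives E = 260943.533 m, N = 209470.775 m.

E 260900 m, N 209500 m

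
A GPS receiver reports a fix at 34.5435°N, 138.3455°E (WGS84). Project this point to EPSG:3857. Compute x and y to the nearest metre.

Web Mercator is spherical with R = a = 6378137 m.
x = R·λ = 6378137 × 2.414584480 = 15400550.614 m.
y = R·ln tan(π/4 + φ/2) = 6378137 × 0.643137075 = 4102016.371 m.

x 15400551 m, y 4102016 m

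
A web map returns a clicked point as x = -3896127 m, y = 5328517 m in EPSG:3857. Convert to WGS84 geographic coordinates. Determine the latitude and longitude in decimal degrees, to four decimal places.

lat 43.1086°, lon -34.9995°

R = 6378137 m. λ = x/R = -34.99950433°.
φ = 2·arctan(exp(y/R)) − 90° = 2·arctan(2.30582) − 90° = 43.10860321°.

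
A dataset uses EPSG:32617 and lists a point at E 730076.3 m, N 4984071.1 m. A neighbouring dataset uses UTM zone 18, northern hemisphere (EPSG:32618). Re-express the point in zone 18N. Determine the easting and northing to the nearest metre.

E 256960 m, N 4984551 m

UTM 17N → geographic: φ = 44.97279963°, λ = -78.08219969°.
UTM 18N (λ₀ = -75°) forward: E = 256960.350 m, N = 4984551.269 m.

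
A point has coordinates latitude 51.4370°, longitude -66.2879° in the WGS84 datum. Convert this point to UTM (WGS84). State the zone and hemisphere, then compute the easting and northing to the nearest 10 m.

Zone 19N: E 688500 m, N 5701910 m

Longitude -66.2879° lies in the 6° band [-72°, -66°), giving zone 19; latitude is north of the equator, so 19N.
Zone 19 central meridian λ₀ = 6×19 − 183 = -69°; Δλ = +2.7121°.
Transverse Mercator on WGS84 with k₀ = 0.9996 gives E = 688498.092 m, N = 5701912.310 m.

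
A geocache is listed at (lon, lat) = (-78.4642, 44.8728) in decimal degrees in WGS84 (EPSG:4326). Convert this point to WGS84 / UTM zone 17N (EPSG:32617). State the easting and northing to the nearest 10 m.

Zone 17 central meridian λ₀ = 6×17 − 183 = -81°; Δλ = +2.5358°.
Transverse Mercator on WGS84 with k₀ = 0.9996 gives E = 700301.925 m, N = 4971948.556 m.

E 700300 m, N 4971950 m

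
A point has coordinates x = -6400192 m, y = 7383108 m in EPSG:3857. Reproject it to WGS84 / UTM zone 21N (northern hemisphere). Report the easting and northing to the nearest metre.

E 468492 m, N 6107066 m

Web Mercator inverse (R = 6378137 m) → φ = 55.10930012°, λ = -57.49390295°.
UTM 21N forward: E = 468491.831 m, N = 6107065.733 m.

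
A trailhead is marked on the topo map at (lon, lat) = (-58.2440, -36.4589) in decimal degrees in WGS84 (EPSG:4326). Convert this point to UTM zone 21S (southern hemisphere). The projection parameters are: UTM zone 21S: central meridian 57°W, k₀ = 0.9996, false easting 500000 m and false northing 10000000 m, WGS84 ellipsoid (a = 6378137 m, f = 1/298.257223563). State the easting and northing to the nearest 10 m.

E 388530 m, N 5964430 m

Zone 21 central meridian λ₀ = 6×21 − 183 = -57°; Δλ = -1.2440°.
Transverse Mercator on WGS84 with k₀ = 0.9996 gives E = 388531.806 m, N = 5964431.716 m.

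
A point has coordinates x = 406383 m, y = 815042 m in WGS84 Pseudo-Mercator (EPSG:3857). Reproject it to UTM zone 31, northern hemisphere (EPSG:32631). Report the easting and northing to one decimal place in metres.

E 571813.8 m, N 807164.0 m

Web Mercator inverse (R = 6378137 m) → φ = 7.30180138°, λ = 3.65060060°.
UTM 31N forward: E = 571813.849 m, N = 807164.000 m.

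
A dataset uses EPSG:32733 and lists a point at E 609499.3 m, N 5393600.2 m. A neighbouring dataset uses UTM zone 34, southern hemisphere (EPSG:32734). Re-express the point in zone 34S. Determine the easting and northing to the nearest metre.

E 109454 m, N 5383818 m

UTM 33S → geographic: φ = -41.60179990°, λ = 16.31399979°.
UTM 34S (λ₀ = 21°) forward: E = 109454.499 m, N = 5383817.638 m.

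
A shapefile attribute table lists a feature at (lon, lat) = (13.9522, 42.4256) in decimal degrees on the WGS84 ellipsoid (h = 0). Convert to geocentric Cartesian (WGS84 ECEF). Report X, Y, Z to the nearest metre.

WGS84: a = 6378137 m, e² = 0.006694380; N(φ) = a/√(1−e²sin²φ) = 6387875.728 m.
X = (N+h)·cosφ·cosλ = 4576123.342 m; Y = (N+h)·cosφ·sinλ = 1136901.4997 m; Z = (N(1−e²)+h)·sinφ = 4280617.862 m.

X 4576123 m, Y 1136901 m, Z 4280618 m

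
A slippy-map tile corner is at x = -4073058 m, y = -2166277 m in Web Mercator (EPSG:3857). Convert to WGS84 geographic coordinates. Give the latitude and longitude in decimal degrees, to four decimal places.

lat -19.0963°, lon -36.5889°

R = 6378137 m. λ = x/R = -36.58890255°.
φ = 2·arctan(exp(y/R)) − 90° = 2·arctan(0.71203) − 90° = -19.09630028°.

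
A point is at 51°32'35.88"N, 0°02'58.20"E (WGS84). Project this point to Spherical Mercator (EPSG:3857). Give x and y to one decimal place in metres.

Web Mercator is spherical with R = a = 6378137 m.
x = R·λ = 6378137 × 0.000863938 = 5510.315 m.
y = R·ln tan(π/4 + φ/2) = 6378137 × 1.053280256 = 6717965.770 m.

x 5510.3 m, y 6717965.8 m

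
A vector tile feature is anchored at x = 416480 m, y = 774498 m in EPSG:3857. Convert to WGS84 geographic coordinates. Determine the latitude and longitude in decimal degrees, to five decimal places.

R = 6378137 m. λ = x/R = 3.74130350°.
φ = 2·arctan(exp(y/R)) − 90° = 2·arctan(1.12911) − 90° = 6.94039846°.

lat 6.94040°, lon 3.74130°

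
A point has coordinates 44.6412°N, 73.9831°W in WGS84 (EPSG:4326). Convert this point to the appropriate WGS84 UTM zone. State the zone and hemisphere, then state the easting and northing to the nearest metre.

Longitude -73.9831° lies in the 6° band [-78°, -72°), giving zone 18; latitude is north of the equator, so 18N.
Zone 18 central meridian λ₀ = 6×18 − 183 = -75°; Δλ = +1.0169°.
Transverse Mercator on WGS84 with k₀ = 0.9996 gives E = 580645.966 m, N = 4943596.423 m.

Zone 18N: E 580646 m, N 4943596 m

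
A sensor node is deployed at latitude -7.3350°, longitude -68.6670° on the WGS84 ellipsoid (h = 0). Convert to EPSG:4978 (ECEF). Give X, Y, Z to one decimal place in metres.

X 2301426.1 m, Y -5892822.1 m, Z -808892.8 m

WGS84: a = 6378137 m, e² = 0.006694380; N(φ) = a/√(1−e²sin²φ) = 6378485.009 m.
X = (N+h)·cosφ·cosλ = 2301426.143 m; Y = (N+h)·cosφ·sinλ = -5892822.073 m; Z = (N(1−e²)+h)·sinφ = -808892.831 m.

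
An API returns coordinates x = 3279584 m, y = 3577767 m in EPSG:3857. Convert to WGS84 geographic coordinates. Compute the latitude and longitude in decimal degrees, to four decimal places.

lat 30.5757°, lon 29.4610°

R = 6378137 m. λ = x/R = 29.46100433°.
φ = 2·arctan(exp(y/R)) − 90° = 2·arctan(1.75232) − 90° = 30.57569657°.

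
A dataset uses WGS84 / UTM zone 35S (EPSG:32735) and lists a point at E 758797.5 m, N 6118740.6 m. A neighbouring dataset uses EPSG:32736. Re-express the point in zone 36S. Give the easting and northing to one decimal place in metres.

E 211473.5 m, N 6117846.0 m

UTM 35S → geographic: φ = -35.04090007°, λ = 29.83709994°.
UTM 36S (λ₀ = 33°) forward: E = 211473.502 m, N = 6117846.029 m.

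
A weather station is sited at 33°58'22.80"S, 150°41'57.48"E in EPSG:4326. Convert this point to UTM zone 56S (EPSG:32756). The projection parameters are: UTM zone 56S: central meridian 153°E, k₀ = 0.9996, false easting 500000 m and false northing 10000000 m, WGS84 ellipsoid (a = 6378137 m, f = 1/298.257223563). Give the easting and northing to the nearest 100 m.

Zone 56 central meridian λ₀ = 6×56 − 183 = 153°; Δλ = -2.3007°.
Transverse Mercator on WGS84 with k₀ = 0.9996 gives E = 287446.524 m, N = 6238452.254 m.

E 287400 m, N 6238500 m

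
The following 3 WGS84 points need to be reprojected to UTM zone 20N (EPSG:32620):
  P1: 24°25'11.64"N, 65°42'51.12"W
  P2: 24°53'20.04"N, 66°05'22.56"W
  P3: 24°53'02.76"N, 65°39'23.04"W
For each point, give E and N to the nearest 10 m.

P1: E 224770 m, N 2703410 m; P2: E 187850 m, N 2756190 m; P3: E 231630 m, N 2754730 m

UTM zone 20N: λ₀ = -63°, k₀ = 0.9996.
P1 (24.4199°, -65.7142°) → (224770.707, 2703413.054) m.
P2 (24.8889°, -66.0896°) → (187851.230, 2756190.198) m.
P3 (24.8841°, -65.6564°) → (231630.007, 2754733.448) m.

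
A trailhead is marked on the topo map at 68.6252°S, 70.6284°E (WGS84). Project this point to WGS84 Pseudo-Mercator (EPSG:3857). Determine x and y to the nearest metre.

Web Mercator is spherical with R = a = 6378137 m.
x = R·λ = 6378137 × 1.232698125 = 7862317.524 m.
y = R·ln tan(π/4 + φ/2) = 6378137 × -1.667468546 = -10635342.830 m.

x 7862318 m, y -10635343 m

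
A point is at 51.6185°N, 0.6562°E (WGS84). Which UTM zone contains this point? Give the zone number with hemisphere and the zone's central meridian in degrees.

UTM zone = ⌊(λ + 180)/6⌋ + 1; 0.6562° ∈ [0°, 6°) → zone 31.
Hemisphere: N (φ ≥ 0).
Central meridian λ₀ = 6×31 − 183 = 3°.

Zone 31N, central meridian 3°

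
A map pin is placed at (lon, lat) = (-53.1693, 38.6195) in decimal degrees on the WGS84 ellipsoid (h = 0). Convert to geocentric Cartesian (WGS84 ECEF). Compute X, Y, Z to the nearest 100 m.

X 2991100 m, Y -3993900 m, Z 3959400 m

WGS84: a = 6378137 m, e² = 0.006694380; N(φ) = a/√(1−e²sin²φ) = 6386469.904 m.
X = (N+h)·cosφ·cosλ = 2991148.756 m; Y = (N+h)·cosφ·sinλ = -3993887.778 m; Z = (N(1−e²)+h)·sinφ = 3959402.345 m.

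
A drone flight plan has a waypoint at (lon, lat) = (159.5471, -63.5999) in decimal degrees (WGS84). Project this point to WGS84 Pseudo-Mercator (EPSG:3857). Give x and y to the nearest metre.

Web Mercator is spherical with R = a = 6378137 m.
x = R·λ = 6378137 × 2.784622207 = 17760701.930 m.
y = R·ln tan(π/4 + φ/2) = 6378137 × -1.450091597 = -9248882.868 m.

x 17760702 m, y -9248883 m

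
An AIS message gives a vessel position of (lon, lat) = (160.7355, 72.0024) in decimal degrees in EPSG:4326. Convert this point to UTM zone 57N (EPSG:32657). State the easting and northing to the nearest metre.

Zone 57 central meridian λ₀ = 6×57 − 183 = 159°; Δλ = +1.7355°.
Transverse Mercator on WGS84 with k₀ = 0.9996 gives E = 559843.034 m, N = 7990062.263 m.

E 559843 m, N 7990062 m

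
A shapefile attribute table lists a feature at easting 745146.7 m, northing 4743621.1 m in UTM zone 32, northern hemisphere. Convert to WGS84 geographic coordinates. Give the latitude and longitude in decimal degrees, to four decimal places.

lat 42.8059°, lon 11.9981°

Zone 32N: λ₀ = 9°, k₀ = 0.9996, false easting 500000 m.
Meridian distance M = (N − FN)/k₀ = 4745519.3 m.
Inverse transverse Mercator on WGS84 gives φ = 42.80590005°, λ = 11.99809976°.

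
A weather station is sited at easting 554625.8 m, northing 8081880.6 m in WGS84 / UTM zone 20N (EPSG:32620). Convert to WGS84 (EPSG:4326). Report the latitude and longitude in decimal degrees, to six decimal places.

Zone 20N: λ₀ = -63°, k₀ = 0.9996, false easting 500000 m.
Meridian distance M = (N − FN)/k₀ = 8085114.6 m.
Inverse transverse Mercator on WGS84 gives φ = 72.82650006°, λ = -61.34230108°.

lat 72.826500°, lon -61.342301°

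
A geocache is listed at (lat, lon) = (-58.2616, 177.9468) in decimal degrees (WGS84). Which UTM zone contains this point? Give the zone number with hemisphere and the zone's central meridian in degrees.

UTM zone = ⌊(λ + 180)/6⌋ + 1; 177.9468° ∈ [174°, 180°) → zone 60.
Hemisphere: S (φ < 0).
Central meridian λ₀ = 6×60 − 183 = 177°.

Zone 60S, central meridian 177°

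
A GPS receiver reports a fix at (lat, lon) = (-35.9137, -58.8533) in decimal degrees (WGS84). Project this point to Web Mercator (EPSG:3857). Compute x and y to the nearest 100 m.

Web Mercator is spherical with R = a = 6378137 m.
x = R·λ = 6378137 × -1.027183861 = -6551519.388 m.
y = R·ln tan(π/4 + φ/2) = 6378137 × -0.672414706 = -4288753.113 m.

x -6551500 m, y -4288800 m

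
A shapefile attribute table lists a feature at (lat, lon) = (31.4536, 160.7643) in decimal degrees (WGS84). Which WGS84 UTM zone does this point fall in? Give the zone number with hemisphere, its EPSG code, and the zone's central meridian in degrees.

UTM zone = ⌊(λ + 180)/6⌋ + 1; 160.7643° ∈ [156°, 162°) → zone 57.
Hemisphere: N (φ ≥ 0).
Central meridian λ₀ = 6×57 − 183 = 159°.
EPSG code: 32657.

Zone 57N (EPSG:32657), central meridian 159°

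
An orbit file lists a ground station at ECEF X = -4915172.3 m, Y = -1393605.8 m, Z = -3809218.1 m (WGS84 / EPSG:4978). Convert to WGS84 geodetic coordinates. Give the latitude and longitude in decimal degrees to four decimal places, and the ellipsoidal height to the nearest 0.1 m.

lat -36.8928°, lon -164.1703°, h 2220.0 m

λ = atan2(Y, X) = -164.17030028°; p = √(X²+Y²) = 5108919.2 m.
Bowring's method on WGS84 (a = 6378137 m, b = 6356752.314 m) gives φ = -36.89280063°, h = 2219.982 m.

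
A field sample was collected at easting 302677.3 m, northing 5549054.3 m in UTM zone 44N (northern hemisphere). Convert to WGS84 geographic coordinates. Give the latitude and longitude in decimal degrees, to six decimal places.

Zone 44N: λ₀ = 81°, k₀ = 0.9996, false easting 500000 m.
Meridian distance M = (N − FN)/k₀ = 5551274.8 m.
Inverse transverse Mercator on WGS84 gives φ = 50.06100003°, λ = 78.24299983°.

lat 50.061000°, lon 78.243000°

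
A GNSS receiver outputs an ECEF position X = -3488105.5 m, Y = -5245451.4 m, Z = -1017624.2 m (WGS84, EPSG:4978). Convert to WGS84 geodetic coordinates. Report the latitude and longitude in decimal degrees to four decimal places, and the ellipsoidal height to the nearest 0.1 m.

lat -9.2373°, lon -123.6230°, h 3412.6 m

λ = atan2(Y, X) = -123.62299971°; p = √(X²+Y²) = 6299336.5 m.
Bowring's method on WGS84 (a = 6378137 m, b = 6356752.314 m) gives φ = -9.23729965°, h = 3412.559 m.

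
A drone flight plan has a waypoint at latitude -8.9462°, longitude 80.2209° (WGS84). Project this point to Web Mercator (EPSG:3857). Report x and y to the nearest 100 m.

x 8930100 m, y -1000000 m

Web Mercator is spherical with R = a = 6378137 m.
x = R·λ = 6378137 × 1.400118834 = 8930149.739 m.
y = R·ln tan(π/4 + φ/2) = 6378137 × -0.156778989 = -999957.871 m.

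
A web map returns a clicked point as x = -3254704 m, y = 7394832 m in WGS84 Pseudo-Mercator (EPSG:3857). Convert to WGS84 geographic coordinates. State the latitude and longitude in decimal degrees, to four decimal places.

lat 55.1695°, lon -29.2375°

R = 6378137 m. λ = x/R = -29.23750348°.
φ = 2·arctan(exp(y/R)) − 90° = 2·arctan(3.18803) − 90° = 55.16949823°.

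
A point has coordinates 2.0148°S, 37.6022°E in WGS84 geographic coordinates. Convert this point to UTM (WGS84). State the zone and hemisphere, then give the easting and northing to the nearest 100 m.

Longitude 37.6022° lies in the 6° band [36°, 42°), giving zone 37; latitude is south of the equator, so 37S.
Zone 37 central meridian λ₀ = 6×37 − 183 = 39°; Δλ = -1.3978°.
Transverse Mercator on WGS84 with k₀ = 0.9996 gives E = 344539.884 m, N = 9777236.461 m.

Zone 37S: E 344500 m, N 9777200 m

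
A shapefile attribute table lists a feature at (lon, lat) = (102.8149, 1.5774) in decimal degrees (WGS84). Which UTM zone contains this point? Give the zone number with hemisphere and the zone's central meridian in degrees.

UTM zone = ⌊(λ + 180)/6⌋ + 1; 102.8149° ∈ [102°, 108°) → zone 48.
Hemisphere: N (φ ≥ 0).
Central meridian λ₀ = 6×48 − 183 = 105°.

Zone 48N, central meridian 105°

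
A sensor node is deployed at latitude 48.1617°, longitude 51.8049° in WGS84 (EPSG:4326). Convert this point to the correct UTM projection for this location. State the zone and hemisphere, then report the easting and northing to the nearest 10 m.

Zone 39N: E 559850 m, N 5334590 m

Longitude 51.8049° lies in the 6° band [48°, 54°), giving zone 39; latitude is north of the equator, so 39N.
Zone 39 central meridian λ₀ = 6×39 − 183 = 51°; Δλ = +0.8049°.
Transverse Mercator on WGS84 with k₀ = 0.9996 gives E = 559853.838 m, N = 5334585.996 m.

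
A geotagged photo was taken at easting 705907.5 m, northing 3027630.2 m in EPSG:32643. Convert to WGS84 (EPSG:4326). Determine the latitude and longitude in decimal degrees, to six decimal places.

Zone 43N: λ₀ = 75°, k₀ = 0.9996, false easting 500000 m.
Meridian distance M = (N − FN)/k₀ = 3028841.7 m.
Inverse transverse Mercator on WGS84 gives φ = 27.35640002°, λ = 77.08169991°.

lat 27.356400°, lon 77.081700°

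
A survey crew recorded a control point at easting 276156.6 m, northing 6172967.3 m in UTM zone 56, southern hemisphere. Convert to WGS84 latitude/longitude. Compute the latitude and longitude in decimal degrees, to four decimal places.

Zone 56S: λ₀ = 153°, k₀ = 0.9996, false easting 500000 m, false northing 10000000 m.
Meridian distance M = (N − FN)/k₀ = -3828564.1 m.
Inverse transverse Mercator on WGS84 gives φ = -34.56070000°, λ = 150.56019997°.

lat -34.5607°, lon 150.5602°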